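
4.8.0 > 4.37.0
False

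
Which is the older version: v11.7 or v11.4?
v11.4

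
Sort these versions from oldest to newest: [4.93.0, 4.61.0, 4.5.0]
[4.5.0, 4.61.0, 4.93.0]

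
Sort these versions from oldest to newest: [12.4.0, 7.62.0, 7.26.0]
[7.26.0, 7.62.0, 12.4.0]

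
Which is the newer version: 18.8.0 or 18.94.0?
18.94.0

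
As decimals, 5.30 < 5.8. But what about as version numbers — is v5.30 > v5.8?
True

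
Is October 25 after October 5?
Yes. Day 25 comes after day 5 in October — this is a date comparison, not a decimal one (the decimal 10.25 would be smaller than 10.5).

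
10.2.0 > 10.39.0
False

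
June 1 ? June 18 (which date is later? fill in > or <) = <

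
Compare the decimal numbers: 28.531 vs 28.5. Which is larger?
28.531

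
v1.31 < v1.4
False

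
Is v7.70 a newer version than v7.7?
Yes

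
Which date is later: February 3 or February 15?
February 15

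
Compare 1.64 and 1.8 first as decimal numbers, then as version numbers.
As decimals: 1.64 < 1.8. As versions: v1.64 > v1.8 (minor version 64 > 8).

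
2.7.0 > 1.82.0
True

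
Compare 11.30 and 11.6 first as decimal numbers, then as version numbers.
As decimals: 11.30 < 11.6. As versions: v11.30 > v11.6 (minor version 30 > 6).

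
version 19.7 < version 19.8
True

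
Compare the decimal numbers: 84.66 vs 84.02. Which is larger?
84.66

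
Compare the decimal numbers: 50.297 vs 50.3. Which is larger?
50.3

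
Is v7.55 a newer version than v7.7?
Yes. Version numbers are compared segment by segment as integers, not as decimals: minor version 55 > 7, so v7.55 > v7.7 (even though the decimal 7.55 < 7.7).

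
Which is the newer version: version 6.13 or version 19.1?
version 19.1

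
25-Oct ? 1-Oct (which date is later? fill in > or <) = >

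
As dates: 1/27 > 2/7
False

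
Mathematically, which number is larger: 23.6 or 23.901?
23.901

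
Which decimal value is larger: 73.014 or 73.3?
73.3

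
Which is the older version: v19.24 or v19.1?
v19.1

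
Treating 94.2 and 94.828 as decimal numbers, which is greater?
94.828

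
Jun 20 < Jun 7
False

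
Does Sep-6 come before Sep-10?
Yes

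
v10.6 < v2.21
False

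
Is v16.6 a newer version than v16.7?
No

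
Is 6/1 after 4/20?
Yes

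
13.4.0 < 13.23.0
True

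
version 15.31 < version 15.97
True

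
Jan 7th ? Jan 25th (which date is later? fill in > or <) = <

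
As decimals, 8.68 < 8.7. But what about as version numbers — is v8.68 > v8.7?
True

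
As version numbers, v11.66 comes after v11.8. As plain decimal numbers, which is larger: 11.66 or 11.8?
11.8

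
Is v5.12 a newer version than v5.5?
Yes. Version numbers are compared segment by segment as integers, not as decimals: minor version 12 > 5, so v5.12 > v5.5 (even though the decimal 5.12 < 5.5).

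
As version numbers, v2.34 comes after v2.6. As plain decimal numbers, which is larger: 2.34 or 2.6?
2.6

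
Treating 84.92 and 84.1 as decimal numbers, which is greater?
84.92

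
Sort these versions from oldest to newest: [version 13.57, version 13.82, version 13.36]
[version 13.36, version 13.57, version 13.82]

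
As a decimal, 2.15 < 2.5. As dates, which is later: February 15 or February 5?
February 15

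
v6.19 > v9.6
False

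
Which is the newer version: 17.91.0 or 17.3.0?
17.91.0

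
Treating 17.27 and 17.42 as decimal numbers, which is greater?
17.42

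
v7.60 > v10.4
False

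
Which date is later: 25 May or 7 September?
7 September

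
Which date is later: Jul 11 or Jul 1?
Jul 11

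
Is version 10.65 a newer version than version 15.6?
No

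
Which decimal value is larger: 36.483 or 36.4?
36.483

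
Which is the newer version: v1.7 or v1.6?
v1.7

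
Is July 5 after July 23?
No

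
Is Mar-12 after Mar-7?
Yes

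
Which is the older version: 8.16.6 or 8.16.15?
8.16.6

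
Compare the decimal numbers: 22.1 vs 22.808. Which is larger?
22.808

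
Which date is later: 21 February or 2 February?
21 February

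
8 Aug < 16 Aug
True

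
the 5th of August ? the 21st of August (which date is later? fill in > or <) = <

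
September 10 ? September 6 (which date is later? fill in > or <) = >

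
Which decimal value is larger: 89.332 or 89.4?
89.4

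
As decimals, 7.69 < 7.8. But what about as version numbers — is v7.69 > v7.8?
True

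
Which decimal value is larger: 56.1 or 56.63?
56.63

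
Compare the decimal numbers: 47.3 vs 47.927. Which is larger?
47.927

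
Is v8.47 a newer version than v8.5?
Yes. Version numbers are compared segment by segment as integers, not as decimals: minor version 47 > 5, so v8.47 > v8.5 (even though the decimal 8.47 < 8.5).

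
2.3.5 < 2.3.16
True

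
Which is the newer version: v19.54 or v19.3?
v19.54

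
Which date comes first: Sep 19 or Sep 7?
Sep 7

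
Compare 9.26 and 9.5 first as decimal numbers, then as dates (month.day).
As decimals: 9.26 < 9.5. As dates: 9/26 is later than 9/5 (day 26 > day 5).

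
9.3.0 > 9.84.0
False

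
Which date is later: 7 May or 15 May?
15 May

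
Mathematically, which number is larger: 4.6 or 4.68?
4.68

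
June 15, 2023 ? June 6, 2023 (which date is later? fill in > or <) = >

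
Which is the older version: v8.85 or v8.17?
v8.17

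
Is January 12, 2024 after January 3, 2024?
Yes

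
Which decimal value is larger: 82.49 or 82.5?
82.5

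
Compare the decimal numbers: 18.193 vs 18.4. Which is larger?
18.4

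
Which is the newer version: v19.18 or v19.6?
v19.18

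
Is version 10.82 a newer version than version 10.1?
Yes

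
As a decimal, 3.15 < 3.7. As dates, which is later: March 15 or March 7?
March 15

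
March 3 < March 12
True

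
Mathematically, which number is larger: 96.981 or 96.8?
96.981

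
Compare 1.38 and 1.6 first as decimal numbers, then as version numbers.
As decimals: 1.38 < 1.6. As versions: v1.38 > v1.6 (minor version 38 > 6).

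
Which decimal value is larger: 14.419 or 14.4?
14.419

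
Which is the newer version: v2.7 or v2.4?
v2.7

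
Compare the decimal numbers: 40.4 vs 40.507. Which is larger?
40.507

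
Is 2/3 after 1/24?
Yes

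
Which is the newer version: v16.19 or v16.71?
v16.71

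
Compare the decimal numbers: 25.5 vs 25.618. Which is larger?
25.618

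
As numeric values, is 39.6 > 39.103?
True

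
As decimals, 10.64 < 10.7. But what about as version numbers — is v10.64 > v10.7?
True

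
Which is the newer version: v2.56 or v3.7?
v3.7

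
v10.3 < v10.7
True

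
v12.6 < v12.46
True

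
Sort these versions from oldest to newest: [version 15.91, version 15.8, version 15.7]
[version 15.7, version 15.8, version 15.91]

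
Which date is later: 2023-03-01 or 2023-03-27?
2023-03-27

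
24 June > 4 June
True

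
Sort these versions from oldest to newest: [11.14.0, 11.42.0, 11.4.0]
[11.4.0, 11.14.0, 11.42.0]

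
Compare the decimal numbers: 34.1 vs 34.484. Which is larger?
34.484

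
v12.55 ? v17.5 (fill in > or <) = <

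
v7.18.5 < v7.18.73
True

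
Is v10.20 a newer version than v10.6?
Yes. Version numbers are compared segment by segment as integers, not as decimals: minor version 20 > 6, so v10.20 > v10.6 (even though the decimal 10.20 < 10.6).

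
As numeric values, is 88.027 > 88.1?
False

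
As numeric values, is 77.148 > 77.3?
False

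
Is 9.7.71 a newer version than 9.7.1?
Yes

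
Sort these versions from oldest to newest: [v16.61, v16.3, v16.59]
[v16.3, v16.59, v16.61]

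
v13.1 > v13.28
False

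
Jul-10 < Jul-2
False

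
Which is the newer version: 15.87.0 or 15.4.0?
15.87.0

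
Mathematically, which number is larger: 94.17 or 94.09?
94.17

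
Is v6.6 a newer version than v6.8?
No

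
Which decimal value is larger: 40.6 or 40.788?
40.788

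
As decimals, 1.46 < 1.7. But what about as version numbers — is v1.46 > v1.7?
True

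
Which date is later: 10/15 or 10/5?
10/15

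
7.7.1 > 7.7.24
False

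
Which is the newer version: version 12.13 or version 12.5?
version 12.13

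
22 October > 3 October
True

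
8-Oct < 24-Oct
True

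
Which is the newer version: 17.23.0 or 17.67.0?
17.67.0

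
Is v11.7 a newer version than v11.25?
No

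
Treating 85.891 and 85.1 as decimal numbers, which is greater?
85.891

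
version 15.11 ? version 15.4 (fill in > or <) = >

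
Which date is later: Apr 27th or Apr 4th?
Apr 27th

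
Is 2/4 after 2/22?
No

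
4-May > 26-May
False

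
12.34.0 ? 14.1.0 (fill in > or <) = <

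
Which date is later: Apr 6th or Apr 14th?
Apr 14th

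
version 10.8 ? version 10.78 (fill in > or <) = <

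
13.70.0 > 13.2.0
True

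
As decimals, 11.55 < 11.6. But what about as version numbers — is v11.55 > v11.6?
True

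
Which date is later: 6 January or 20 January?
20 January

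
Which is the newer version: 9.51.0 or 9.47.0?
9.51.0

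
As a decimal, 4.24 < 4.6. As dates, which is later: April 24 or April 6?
April 24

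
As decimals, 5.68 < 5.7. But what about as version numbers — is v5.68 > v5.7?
True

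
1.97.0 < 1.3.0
False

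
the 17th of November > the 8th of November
True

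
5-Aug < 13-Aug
True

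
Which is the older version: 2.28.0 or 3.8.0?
2.28.0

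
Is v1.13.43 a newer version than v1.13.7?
Yes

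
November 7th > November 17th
False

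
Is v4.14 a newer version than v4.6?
Yes. Version numbers are compared segment by segment as integers, not as decimals: minor version 14 > 6, so v4.14 > v4.6 (even though the decimal 4.14 < 4.6).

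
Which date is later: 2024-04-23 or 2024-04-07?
2024-04-23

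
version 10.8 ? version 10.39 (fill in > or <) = <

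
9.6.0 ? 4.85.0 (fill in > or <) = >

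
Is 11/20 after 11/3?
Yes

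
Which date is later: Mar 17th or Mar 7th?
Mar 17th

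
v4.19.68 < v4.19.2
False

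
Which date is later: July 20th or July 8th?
July 20th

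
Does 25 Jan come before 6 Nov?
Yes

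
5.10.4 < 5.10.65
True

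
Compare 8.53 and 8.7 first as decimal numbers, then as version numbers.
As decimals: 8.53 < 8.7. As versions: v8.53 > v8.7 (minor version 53 > 7).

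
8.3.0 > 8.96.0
False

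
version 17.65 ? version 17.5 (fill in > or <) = >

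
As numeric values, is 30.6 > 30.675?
False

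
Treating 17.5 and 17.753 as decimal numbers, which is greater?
17.753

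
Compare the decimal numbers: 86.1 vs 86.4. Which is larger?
86.4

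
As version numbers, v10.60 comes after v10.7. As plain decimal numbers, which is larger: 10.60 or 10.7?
10.7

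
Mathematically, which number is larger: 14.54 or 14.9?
14.9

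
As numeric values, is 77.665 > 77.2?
True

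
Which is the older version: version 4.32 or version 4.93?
version 4.32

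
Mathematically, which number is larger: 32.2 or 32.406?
32.406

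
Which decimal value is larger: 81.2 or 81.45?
81.45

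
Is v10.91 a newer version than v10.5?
Yes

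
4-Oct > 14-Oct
False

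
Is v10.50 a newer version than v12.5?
No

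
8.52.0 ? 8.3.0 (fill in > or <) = >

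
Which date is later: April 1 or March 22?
April 1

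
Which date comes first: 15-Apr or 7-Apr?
7-Apr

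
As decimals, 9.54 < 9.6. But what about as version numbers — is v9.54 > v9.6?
True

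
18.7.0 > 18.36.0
False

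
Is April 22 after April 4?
Yes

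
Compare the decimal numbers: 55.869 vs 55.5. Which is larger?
55.869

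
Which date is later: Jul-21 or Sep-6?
Sep-6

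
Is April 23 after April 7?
Yes. Day 23 comes after day 7 in April — this is a date comparison, not a decimal one (the decimal 4.23 would be smaller than 4.7).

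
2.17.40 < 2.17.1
False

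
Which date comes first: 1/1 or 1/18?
1/1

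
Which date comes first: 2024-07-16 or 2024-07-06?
2024-07-06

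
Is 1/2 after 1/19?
No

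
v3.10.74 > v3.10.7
True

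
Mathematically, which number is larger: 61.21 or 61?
61.21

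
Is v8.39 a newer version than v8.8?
Yes. Version numbers are compared segment by segment as integers, not as decimals: minor version 39 > 8, so v8.39 > v8.8 (even though the decimal 8.39 < 8.8).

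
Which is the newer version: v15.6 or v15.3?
v15.6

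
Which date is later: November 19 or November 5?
November 19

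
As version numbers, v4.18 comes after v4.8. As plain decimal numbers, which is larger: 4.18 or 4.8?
4.8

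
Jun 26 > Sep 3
False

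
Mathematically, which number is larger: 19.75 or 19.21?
19.75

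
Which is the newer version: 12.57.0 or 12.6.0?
12.57.0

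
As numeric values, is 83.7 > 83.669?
True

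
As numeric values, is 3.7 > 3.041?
True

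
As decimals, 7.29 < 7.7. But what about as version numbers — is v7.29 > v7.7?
True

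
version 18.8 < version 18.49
True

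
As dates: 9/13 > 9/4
True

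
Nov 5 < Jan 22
False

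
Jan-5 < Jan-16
True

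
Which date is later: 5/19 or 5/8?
5/19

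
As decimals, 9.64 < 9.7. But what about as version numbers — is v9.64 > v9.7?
True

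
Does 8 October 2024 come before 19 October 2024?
Yes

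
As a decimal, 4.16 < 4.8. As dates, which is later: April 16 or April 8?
April 16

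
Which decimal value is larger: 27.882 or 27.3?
27.882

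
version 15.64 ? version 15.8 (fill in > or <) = >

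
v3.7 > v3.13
False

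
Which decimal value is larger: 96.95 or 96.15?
96.95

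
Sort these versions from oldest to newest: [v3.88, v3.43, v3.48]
[v3.43, v3.48, v3.88]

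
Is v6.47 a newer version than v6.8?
Yes. Version numbers are compared segment by segment as integers, not as decimals: minor version 47 > 8, so v6.47 > v6.8 (even though the decimal 6.47 < 6.8).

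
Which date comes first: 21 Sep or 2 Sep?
2 Sep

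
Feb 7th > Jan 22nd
True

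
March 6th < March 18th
True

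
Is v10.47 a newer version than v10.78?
No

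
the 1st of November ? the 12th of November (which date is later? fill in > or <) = <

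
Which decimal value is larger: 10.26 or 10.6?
10.6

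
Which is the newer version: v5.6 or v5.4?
v5.6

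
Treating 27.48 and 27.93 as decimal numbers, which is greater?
27.93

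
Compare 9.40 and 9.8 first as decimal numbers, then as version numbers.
As decimals: 9.40 < 9.8. As versions: v9.40 > v9.8 (minor version 40 > 8).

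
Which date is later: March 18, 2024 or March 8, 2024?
March 18, 2024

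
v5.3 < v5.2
False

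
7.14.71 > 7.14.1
True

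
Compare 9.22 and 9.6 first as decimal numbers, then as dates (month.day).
As decimals: 9.22 < 9.6. As dates: 9/22 is later than 9/6 (day 22 > day 6).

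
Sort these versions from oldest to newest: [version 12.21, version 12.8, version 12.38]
[version 12.8, version 12.21, version 12.38]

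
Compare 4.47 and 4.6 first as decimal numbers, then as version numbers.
As decimals: 4.47 < 4.6. As versions: v4.47 > v4.6 (minor version 47 > 6).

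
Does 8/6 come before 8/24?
Yes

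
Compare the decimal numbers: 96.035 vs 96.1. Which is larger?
96.1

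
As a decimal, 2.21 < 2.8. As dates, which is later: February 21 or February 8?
February 21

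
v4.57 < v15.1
True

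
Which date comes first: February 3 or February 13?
February 3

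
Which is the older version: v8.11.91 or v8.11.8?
v8.11.8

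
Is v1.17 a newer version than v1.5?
Yes. Version numbers are compared segment by segment as integers, not as decimals: minor version 17 > 5, so v1.17 > v1.5 (even though the decimal 1.17 < 1.5).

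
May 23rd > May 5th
True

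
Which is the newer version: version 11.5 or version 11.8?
version 11.8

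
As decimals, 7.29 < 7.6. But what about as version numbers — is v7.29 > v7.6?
True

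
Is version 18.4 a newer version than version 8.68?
Yes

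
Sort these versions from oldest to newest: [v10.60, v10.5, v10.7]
[v10.5, v10.7, v10.60]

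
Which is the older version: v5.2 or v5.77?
v5.2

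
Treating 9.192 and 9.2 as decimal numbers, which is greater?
9.2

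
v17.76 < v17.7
False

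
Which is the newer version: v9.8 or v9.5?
v9.8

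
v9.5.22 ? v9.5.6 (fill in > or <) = >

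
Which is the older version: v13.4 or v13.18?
v13.4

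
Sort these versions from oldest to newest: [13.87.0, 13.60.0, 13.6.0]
[13.6.0, 13.60.0, 13.87.0]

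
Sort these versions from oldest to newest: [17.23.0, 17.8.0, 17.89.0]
[17.8.0, 17.23.0, 17.89.0]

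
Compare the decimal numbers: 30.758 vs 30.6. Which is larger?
30.758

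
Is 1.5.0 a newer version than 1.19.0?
No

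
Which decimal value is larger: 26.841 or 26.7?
26.841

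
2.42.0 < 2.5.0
False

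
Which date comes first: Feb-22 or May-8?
Feb-22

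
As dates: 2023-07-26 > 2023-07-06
True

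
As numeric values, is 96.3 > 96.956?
False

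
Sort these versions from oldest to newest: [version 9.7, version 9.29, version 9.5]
[version 9.5, version 9.7, version 9.29]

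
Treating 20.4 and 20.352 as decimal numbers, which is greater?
20.4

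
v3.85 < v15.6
True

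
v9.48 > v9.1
True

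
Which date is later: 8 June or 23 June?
23 June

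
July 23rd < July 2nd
False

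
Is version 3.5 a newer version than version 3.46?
No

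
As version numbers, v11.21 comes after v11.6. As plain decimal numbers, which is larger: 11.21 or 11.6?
11.6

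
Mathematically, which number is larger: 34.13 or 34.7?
34.7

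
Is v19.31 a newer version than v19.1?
Yes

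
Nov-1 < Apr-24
False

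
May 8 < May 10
True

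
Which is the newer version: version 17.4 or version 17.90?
version 17.90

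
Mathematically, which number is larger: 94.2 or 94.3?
94.3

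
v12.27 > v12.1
True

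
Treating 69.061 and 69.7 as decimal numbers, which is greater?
69.7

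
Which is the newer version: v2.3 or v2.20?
v2.20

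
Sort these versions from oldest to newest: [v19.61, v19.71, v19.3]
[v19.3, v19.61, v19.71]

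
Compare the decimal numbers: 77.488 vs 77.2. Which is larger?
77.488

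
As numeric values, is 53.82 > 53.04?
True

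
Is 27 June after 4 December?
No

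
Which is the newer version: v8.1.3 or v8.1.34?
v8.1.34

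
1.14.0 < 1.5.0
False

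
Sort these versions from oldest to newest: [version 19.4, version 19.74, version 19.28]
[version 19.4, version 19.28, version 19.74]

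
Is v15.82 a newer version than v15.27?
Yes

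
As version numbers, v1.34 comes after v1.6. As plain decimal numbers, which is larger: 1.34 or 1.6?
1.6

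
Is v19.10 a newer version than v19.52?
No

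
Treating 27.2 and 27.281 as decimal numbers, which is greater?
27.281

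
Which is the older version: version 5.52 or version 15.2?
version 5.52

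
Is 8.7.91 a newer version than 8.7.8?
Yes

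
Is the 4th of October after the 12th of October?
No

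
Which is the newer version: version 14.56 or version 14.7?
version 14.56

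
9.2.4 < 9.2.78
True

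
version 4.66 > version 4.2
True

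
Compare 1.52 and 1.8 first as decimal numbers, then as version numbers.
As decimals: 1.52 < 1.8. As versions: v1.52 > v1.8 (minor version 52 > 8).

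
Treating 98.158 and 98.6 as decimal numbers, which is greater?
98.6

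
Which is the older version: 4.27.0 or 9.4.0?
4.27.0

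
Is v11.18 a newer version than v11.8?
Yes. Version numbers are compared segment by segment as integers, not as decimals: minor version 18 > 8, so v11.18 > v11.8 (even though the decimal 11.18 < 11.8).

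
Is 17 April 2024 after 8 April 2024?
Yes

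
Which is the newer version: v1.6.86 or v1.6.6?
v1.6.86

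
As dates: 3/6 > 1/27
True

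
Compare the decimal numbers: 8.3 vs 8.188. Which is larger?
8.3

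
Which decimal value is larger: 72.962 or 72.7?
72.962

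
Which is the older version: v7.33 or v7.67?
v7.33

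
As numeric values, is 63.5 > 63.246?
True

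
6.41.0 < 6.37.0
False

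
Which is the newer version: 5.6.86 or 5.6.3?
5.6.86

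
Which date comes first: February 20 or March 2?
February 20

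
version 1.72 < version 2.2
True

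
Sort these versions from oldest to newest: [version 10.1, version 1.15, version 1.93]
[version 1.15, version 1.93, version 10.1]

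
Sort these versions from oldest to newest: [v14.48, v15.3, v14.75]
[v14.48, v14.75, v15.3]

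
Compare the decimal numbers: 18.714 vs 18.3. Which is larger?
18.714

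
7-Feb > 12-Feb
False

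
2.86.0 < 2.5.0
False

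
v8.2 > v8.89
False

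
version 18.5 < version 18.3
False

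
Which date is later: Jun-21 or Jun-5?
Jun-21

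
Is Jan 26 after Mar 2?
No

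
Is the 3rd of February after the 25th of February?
No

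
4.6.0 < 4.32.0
True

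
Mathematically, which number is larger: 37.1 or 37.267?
37.267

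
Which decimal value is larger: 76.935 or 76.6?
76.935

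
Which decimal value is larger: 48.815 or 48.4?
48.815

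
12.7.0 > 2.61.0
True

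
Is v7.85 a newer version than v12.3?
No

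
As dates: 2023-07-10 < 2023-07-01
False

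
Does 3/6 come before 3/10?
Yes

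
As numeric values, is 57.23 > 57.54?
False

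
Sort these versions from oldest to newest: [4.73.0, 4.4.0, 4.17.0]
[4.4.0, 4.17.0, 4.73.0]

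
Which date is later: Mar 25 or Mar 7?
Mar 25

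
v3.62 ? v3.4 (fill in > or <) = >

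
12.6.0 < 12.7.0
True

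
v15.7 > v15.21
False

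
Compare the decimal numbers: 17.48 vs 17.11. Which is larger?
17.48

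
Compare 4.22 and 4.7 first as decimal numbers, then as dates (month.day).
As decimals: 4.22 < 4.7. As dates: 4/22 is later than 4/7 (day 22 > day 7).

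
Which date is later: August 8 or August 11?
August 11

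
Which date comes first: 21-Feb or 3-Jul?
21-Feb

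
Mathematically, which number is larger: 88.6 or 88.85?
88.85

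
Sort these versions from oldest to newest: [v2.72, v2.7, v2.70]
[v2.7, v2.70, v2.72]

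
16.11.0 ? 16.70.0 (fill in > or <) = <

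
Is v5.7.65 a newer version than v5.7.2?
Yes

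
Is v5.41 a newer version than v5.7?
Yes. Version numbers are compared segment by segment as integers, not as decimals: minor version 41 > 7, so v5.41 > v5.7 (even though the decimal 5.41 < 5.7).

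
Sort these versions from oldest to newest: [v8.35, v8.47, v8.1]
[v8.1, v8.35, v8.47]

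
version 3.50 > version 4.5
False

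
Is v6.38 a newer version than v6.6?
Yes. Version numbers are compared segment by segment as integers, not as decimals: minor version 38 > 6, so v6.38 > v6.6 (even though the decimal 6.38 < 6.6).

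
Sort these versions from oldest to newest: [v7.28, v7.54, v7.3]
[v7.3, v7.28, v7.54]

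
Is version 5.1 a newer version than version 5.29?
No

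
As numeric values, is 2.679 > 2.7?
False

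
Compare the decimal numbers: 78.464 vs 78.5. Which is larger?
78.5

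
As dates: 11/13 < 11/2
False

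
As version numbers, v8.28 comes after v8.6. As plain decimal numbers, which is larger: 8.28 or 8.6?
8.6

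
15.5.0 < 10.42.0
False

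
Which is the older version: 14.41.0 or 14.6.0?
14.6.0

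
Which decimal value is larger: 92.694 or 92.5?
92.694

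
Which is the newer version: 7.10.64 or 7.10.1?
7.10.64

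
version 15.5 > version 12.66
True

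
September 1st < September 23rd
True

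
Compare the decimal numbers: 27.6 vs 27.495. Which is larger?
27.6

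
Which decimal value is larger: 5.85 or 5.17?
5.85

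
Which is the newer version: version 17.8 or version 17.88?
version 17.88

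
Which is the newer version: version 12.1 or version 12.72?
version 12.72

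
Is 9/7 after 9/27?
No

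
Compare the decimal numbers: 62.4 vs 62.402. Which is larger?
62.402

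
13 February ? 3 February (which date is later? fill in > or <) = >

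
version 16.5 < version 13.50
False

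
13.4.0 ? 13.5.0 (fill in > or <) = <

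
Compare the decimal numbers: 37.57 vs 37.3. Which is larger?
37.57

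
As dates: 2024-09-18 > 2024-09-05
True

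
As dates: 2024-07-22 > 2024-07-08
True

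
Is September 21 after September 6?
Yes. Day 21 comes after day 6 in September — this is a date comparison, not a decimal one (the decimal 9.21 would be smaller than 9.6).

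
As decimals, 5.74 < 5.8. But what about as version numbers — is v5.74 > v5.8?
True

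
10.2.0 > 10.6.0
False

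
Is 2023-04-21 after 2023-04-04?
Yes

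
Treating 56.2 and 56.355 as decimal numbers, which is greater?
56.355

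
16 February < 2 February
False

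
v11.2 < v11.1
False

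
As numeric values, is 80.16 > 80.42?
False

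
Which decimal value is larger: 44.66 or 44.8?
44.8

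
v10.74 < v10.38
False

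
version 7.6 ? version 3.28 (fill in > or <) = >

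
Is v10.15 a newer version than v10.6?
Yes. Version numbers are compared segment by segment as integers, not as decimals: minor version 15 > 6, so v10.15 > v10.6 (even though the decimal 10.15 < 10.6).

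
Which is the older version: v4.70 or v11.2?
v4.70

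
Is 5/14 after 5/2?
Yes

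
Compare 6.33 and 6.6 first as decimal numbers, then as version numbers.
As decimals: 6.33 < 6.6. As versions: v6.33 > v6.6 (minor version 33 > 6).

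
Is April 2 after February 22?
Yes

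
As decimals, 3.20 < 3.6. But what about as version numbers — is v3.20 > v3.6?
True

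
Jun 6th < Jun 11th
True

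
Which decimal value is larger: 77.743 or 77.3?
77.743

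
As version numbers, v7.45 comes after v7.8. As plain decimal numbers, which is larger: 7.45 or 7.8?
7.8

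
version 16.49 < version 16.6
False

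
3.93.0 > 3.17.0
True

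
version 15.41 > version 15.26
True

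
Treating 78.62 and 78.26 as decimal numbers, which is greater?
78.62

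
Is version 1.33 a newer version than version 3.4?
No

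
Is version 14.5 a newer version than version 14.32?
No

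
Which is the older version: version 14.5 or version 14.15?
version 14.5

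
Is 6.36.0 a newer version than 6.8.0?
Yes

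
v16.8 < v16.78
True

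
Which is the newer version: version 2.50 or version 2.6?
version 2.50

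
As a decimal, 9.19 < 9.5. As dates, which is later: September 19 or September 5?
September 19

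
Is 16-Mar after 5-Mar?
Yes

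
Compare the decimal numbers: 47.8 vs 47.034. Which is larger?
47.8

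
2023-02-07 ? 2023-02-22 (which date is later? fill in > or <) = <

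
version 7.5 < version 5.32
False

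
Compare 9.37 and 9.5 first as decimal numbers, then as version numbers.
As decimals: 9.37 < 9.5. As versions: v9.37 > v9.5 (minor version 37 > 5).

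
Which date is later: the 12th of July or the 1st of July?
the 12th of July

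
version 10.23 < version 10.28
True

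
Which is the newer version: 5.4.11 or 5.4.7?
5.4.11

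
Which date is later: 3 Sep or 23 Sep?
23 Sep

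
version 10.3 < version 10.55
True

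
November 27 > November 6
True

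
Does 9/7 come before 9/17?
Yes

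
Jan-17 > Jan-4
True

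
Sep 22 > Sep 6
True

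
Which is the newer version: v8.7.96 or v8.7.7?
v8.7.96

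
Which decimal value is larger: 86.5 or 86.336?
86.5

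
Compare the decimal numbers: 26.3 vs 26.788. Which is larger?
26.788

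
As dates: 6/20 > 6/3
True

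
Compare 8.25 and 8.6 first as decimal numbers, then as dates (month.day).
As decimals: 8.25 < 8.6. As dates: 8/25 is later than 8/6 (day 25 > day 6).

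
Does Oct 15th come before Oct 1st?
No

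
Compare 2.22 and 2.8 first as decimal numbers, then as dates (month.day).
As decimals: 2.22 < 2.8. As dates: 2/22 is later than 2/8 (day 22 > day 8).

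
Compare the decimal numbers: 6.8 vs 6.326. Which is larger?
6.8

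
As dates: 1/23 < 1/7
False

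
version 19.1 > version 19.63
False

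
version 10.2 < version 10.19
True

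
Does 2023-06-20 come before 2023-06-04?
No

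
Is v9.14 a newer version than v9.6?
Yes. Version numbers are compared segment by segment as integers, not as decimals: minor version 14 > 6, so v9.14 > v9.6 (even though the decimal 9.14 < 9.6).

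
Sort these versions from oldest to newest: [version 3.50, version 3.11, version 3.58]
[version 3.11, version 3.50, version 3.58]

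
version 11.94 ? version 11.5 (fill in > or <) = >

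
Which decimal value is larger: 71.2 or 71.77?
71.77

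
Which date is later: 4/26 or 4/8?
4/26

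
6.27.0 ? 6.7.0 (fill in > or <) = >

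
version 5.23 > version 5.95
False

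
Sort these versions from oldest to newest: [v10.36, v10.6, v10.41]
[v10.6, v10.36, v10.41]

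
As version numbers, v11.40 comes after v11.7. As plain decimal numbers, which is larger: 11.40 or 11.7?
11.7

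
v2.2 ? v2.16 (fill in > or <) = <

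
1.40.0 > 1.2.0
True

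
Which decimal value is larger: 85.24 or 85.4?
85.4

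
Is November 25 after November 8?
Yes. Day 25 comes after day 8 in November — this is a date comparison, not a decimal one (the decimal 11.25 would be smaller than 11.8).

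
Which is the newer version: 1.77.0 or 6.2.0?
6.2.0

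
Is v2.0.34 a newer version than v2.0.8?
Yes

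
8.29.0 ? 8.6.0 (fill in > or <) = >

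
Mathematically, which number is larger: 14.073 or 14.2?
14.2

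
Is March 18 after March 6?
Yes. Day 18 comes after day 6 in March — this is a date comparison, not a decimal one (the decimal 3.18 would be smaller than 3.6).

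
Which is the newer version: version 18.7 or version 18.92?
version 18.92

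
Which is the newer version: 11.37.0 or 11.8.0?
11.37.0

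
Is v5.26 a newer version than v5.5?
Yes. Version numbers are compared segment by segment as integers, not as decimals: minor version 26 > 5, so v5.26 > v5.5 (even though the decimal 5.26 < 5.5).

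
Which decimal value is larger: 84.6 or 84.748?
84.748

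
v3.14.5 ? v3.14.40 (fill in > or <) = <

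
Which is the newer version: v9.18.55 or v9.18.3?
v9.18.55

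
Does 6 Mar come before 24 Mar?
Yes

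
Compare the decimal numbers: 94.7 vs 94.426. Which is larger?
94.7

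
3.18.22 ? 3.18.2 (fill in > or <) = >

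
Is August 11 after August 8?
Yes. Day 11 comes after day 8 in August — this is a date comparison, not a decimal one (the decimal 8.11 would be smaller than 8.8).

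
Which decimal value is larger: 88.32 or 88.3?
88.32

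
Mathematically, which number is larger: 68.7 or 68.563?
68.7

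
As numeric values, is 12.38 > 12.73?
False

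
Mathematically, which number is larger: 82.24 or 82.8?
82.8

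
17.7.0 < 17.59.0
True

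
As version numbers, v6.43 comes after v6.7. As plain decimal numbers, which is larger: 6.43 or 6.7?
6.7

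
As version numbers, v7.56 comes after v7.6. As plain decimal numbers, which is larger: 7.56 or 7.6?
7.6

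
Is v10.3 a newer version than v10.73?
No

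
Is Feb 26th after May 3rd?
No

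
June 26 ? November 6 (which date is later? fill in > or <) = <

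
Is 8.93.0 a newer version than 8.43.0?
Yes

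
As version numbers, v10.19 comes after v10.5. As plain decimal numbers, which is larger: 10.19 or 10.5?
10.5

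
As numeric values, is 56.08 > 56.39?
False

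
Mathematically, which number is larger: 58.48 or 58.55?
58.55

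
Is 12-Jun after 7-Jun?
Yes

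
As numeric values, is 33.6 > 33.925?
False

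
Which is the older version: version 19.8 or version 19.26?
version 19.8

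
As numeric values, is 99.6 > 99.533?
True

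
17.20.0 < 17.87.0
True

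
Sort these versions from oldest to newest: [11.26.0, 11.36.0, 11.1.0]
[11.1.0, 11.26.0, 11.36.0]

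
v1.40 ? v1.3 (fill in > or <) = >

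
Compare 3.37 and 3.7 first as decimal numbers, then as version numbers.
As decimals: 3.37 < 3.7. As versions: v3.37 > v3.7 (minor version 37 > 7).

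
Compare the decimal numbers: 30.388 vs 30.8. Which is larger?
30.8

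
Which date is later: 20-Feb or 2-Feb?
20-Feb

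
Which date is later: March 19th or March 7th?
March 19th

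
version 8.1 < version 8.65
True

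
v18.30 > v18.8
True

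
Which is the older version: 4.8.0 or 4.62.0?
4.8.0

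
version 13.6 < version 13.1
False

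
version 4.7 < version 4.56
True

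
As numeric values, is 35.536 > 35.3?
True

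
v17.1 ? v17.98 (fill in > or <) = <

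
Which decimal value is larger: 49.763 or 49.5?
49.763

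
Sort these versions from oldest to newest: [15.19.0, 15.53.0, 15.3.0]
[15.3.0, 15.19.0, 15.53.0]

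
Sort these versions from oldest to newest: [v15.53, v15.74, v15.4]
[v15.4, v15.53, v15.74]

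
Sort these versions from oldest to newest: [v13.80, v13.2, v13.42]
[v13.2, v13.42, v13.80]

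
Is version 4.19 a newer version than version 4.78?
No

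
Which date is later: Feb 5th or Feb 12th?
Feb 12th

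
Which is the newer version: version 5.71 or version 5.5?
version 5.71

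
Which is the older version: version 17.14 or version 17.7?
version 17.7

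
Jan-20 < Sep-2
True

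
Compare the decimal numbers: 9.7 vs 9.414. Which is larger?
9.7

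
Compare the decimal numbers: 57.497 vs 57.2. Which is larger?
57.497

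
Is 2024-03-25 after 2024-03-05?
Yes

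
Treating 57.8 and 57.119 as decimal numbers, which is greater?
57.8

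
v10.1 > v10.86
False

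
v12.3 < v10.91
False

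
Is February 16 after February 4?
Yes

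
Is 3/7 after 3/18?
No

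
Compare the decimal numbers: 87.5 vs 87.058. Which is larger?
87.5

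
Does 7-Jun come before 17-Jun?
Yes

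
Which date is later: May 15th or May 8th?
May 15th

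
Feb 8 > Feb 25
False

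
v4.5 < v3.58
False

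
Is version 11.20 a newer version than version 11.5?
Yes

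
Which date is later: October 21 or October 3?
October 21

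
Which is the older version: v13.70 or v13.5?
v13.5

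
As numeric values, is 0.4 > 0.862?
False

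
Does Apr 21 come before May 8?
Yes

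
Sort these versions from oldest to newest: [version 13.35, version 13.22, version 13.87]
[version 13.22, version 13.35, version 13.87]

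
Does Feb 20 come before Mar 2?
Yes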